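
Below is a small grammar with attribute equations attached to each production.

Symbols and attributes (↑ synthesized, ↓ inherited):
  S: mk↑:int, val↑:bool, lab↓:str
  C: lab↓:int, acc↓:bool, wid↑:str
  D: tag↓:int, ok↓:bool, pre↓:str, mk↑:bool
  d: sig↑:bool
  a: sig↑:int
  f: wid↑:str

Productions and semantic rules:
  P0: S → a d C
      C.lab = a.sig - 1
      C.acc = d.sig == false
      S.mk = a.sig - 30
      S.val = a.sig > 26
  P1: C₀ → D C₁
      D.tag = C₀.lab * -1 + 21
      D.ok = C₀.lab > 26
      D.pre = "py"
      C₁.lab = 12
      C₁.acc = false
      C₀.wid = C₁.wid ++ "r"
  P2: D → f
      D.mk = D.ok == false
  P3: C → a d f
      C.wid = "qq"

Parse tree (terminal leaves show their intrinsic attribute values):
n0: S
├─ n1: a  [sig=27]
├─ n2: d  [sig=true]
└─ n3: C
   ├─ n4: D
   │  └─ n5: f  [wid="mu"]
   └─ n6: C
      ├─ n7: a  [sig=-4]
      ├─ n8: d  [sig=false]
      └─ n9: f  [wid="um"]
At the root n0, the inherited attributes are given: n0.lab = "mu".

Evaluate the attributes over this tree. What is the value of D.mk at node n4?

true

1. n0.lab = "mu"  [given at root]
2. n1.sig = 27  [terminal]
3. n2.sig = true  [terminal]
4. n3.lab = 26  [a.sig - 1]
5. n3.acc = false  [d.sig == false]
6. n4.tag = -5  [C₀.lab * -1 + 21]
7. n4.ok = false  [C₀.lab > 26]
8. n4.pre = "py"  ["py"]
9. n5.wid = "mu"  [terminal]
10. n4.mk = true  [D.ok == false]
11. n6.lab = 12  [12]
12. n6.acc = false  [false]
13. n7.sig = -4  [terminal]
14. n8.sig = false  [terminal]
15. n9.wid = "um"  [terminal]
16. n6.wid = "qq"  ["qq"]
17. n3.wid = "qqr"  [C₁.wid ++ "r"]
18. n0.mk = -3  [a.sig - 30]
19. n0.val = true  [a.sig > 26]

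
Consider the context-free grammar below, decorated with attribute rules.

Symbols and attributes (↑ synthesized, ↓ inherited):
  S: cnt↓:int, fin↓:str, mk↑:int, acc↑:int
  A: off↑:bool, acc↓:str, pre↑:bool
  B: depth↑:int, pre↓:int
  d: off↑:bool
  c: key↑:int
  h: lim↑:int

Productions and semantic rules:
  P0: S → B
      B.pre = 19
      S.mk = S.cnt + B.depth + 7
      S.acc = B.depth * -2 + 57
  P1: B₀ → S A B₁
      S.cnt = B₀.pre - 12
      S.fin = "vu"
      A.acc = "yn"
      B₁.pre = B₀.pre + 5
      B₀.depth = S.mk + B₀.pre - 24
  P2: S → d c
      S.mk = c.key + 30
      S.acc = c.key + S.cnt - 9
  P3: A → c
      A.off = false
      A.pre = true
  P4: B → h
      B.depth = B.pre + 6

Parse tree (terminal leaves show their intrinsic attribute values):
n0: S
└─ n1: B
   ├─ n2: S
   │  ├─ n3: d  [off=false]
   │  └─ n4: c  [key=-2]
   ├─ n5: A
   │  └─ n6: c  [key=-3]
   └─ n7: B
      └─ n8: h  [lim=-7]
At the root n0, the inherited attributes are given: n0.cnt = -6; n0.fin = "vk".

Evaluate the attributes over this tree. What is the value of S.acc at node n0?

1. n0.cnt = -6  [given at root]
2. n0.fin = "vk"  [given at root]
3. n1.pre = 19  [19]
4. n2.cnt = 7  [B₀.pre - 12]
5. n2.fin = "vu"  ["vu"]
6. n3.off = false  [terminal]
7. n4.key = -2  [terminal]
8. n2.mk = 28  [c.key + 30]
9. n2.acc = -4  [c.key + S.cnt - 9]
10. n5.acc = "yn"  ["yn"]
11. n6.key = -3  [terminal]
12. n5.off = false  [false]
13. n5.pre = true  [true]
14. n7.pre = 24  [B₀.pre + 5]
15. n8.lim = -7  [terminal]
16. n7.depth = 30  [B.pre + 6]
17. n1.depth = 23  [S.mk + B₀.pre - 24]
18. n0.mk = 24  [S.cnt + B.depth + 7]
19. n0.acc = 11  [B.depth * -2 + 57]

11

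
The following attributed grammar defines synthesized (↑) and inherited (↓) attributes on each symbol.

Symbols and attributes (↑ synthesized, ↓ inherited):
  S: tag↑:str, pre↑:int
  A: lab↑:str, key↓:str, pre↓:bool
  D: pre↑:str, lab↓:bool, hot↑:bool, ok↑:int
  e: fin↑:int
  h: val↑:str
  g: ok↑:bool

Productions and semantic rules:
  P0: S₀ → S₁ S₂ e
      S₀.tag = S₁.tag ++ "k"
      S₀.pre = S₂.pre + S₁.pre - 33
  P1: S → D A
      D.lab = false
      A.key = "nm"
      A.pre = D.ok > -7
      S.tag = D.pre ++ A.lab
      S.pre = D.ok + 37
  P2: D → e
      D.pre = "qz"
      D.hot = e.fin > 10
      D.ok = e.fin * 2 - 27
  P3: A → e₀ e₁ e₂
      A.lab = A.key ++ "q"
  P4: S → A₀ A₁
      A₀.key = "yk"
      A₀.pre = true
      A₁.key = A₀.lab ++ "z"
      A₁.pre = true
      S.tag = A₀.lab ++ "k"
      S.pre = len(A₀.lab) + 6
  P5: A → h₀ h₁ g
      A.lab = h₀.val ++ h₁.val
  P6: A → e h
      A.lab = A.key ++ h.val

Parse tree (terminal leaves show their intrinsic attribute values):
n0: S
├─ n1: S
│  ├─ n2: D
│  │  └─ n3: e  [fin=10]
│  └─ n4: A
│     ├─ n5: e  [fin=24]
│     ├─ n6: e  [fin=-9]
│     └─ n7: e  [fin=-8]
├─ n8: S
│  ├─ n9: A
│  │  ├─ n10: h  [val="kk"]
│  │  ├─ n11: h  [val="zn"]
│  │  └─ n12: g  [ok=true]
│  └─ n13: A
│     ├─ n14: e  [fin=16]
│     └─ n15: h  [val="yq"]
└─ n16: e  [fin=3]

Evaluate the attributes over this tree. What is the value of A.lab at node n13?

"kkznzyq"

1. n2.lab = false  [false]
2. n3.fin = 10  [terminal]
3. n2.pre = "qz"  ["qz"]
4. n2.hot = false  [e.fin > 10]
5. n2.ok = -7  [e.fin * 2 - 27]
6. n4.key = "nm"  ["nm"]
7. n4.pre = false  [D.ok > -7]
8. n5.fin = 24  [terminal]
9. n6.fin = -9  [terminal]
10. n7.fin = -8  [terminal]
11. n4.lab = "nmq"  [A.key ++ "q"]
12. n1.tag = "qznmq"  [D.pre ++ A.lab]
13. n1.pre = 30  [D.ok + 37]
14. n9.key = "yk"  ["yk"]
15. n9.pre = true  [true]
16. n10.val = "kk"  [terminal]
17. n11.val = "zn"  [terminal]
18. n12.ok = true  [terminal]
19. n9.lab = "kkzn"  [h₀.val ++ h₁.val]
20. n13.key = "kkznz"  [A₀.lab ++ "z"]
21. n13.pre = true  [true]
22. n14.fin = 16  [terminal]
23. n15.val = "yq"  [terminal]
24. n13.lab = "kkznzyq"  [A.key ++ h.val]
25. n8.tag = "kkznk"  [A₀.lab ++ "k"]
26. n8.pre = 10  [len(A₀.lab) + 6]
27. n16.fin = 3  [terminal]
28. n0.tag = "qznmqk"  [S₁.tag ++ "k"]
29. n0.pre = 7  [S₂.pre + S₁.pre - 33]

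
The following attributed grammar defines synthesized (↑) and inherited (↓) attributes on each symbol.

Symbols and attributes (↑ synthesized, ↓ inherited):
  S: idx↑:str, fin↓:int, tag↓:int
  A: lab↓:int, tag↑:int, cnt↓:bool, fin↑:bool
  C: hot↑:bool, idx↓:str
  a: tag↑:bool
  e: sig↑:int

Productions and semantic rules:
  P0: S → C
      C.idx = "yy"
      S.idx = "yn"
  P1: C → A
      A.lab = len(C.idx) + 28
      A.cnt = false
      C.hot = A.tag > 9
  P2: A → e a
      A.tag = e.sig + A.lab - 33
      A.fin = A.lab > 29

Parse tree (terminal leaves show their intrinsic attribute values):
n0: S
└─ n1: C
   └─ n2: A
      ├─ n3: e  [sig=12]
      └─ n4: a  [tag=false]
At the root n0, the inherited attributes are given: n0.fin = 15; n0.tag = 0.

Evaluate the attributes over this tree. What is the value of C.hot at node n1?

1. n0.fin = 15  [given at root]
2. n0.tag = 0  [given at root]
3. n1.idx = "yy"  ["yy"]
4. n2.lab = 30  [len(C.idx) + 28]
5. n2.cnt = false  [false]
6. n3.sig = 12  [terminal]
7. n4.tag = false  [terminal]
8. n2.tag = 9  [e.sig + A.lab - 33]
9. n2.fin = true  [A.lab > 29]
10. n1.hot = false  [A.tag > 9]
11. n0.idx = "yn"  ["yn"]

false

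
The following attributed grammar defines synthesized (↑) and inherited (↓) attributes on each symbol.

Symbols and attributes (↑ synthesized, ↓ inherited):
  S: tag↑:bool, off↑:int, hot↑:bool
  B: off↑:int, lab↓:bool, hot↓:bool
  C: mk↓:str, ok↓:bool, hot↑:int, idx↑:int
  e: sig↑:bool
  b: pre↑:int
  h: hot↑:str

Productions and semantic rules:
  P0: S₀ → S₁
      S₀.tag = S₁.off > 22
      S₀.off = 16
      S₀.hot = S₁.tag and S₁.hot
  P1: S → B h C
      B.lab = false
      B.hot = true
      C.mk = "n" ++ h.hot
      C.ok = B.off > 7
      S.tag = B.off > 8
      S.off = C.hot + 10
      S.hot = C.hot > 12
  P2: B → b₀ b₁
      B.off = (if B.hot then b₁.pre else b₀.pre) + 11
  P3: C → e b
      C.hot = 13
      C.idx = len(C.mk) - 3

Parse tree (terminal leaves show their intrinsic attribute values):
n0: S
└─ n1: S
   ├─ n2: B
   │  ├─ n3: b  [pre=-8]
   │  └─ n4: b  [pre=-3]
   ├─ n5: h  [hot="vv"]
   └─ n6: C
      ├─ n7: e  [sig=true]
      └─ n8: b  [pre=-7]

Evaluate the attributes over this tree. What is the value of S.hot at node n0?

1. n2.lab = false  [false]
2. n2.hot = true  [true]
3. n3.pre = -8  [terminal]
4. n4.pre = -3  [terminal]
5. n2.off = 8  [(if B.hot then b₁.pre else b₀.pre) + 11]
6. n5.hot = "vv"  [terminal]
7. n6.mk = "nvv"  ["n" ++ h.hot]
8. n6.ok = true  [B.off > 7]
9. n7.sig = true  [terminal]
10. n8.pre = -7  [terminal]
11. n6.hot = 13  [13]
12. n6.idx = 0  [len(C.mk) - 3]
13. n1.tag = false  [B.off > 8]
14. n1.off = 23  [C.hot + 10]
15. n1.hot = true  [C.hot > 12]
16. n0.tag = true  [S₁.off > 22]
17. n0.off = 16  [16]
18. n0.hot = false  [S₁.tag and S₁.hot]

false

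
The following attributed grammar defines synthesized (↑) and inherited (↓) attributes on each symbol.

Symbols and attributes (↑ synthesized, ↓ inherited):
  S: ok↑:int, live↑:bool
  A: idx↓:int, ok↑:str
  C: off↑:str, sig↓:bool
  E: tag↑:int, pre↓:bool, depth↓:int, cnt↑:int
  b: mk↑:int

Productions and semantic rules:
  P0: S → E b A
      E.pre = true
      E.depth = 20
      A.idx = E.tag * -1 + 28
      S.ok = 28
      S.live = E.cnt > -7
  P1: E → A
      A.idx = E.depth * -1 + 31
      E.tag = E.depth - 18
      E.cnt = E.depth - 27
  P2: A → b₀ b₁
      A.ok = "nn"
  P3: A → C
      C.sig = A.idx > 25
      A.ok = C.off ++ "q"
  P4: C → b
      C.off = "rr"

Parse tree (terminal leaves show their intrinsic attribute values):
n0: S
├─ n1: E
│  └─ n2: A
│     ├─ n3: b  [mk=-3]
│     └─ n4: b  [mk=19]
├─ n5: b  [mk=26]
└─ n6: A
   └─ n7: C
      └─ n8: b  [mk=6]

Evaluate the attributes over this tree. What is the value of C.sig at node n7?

true

1. n1.pre = true  [true]
2. n1.depth = 20  [20]
3. n2.idx = 11  [E.depth * -1 + 31]
4. n3.mk = -3  [terminal]
5. n4.mk = 19  [terminal]
6. n2.ok = "nn"  ["nn"]
7. n1.tag = 2  [E.depth - 18]
8. n1.cnt = -7  [E.depth - 27]
9. n5.mk = 26  [terminal]
10. n6.idx = 26  [E.tag * -1 + 28]
11. n7.sig = true  [A.idx > 25]
12. n8.mk = 6  [terminal]
13. n7.off = "rr"  ["rr"]
14. n6.ok = "rrq"  [C.off ++ "q"]
15. n0.ok = 28  [28]
16. n0.live = false  [E.cnt > -7]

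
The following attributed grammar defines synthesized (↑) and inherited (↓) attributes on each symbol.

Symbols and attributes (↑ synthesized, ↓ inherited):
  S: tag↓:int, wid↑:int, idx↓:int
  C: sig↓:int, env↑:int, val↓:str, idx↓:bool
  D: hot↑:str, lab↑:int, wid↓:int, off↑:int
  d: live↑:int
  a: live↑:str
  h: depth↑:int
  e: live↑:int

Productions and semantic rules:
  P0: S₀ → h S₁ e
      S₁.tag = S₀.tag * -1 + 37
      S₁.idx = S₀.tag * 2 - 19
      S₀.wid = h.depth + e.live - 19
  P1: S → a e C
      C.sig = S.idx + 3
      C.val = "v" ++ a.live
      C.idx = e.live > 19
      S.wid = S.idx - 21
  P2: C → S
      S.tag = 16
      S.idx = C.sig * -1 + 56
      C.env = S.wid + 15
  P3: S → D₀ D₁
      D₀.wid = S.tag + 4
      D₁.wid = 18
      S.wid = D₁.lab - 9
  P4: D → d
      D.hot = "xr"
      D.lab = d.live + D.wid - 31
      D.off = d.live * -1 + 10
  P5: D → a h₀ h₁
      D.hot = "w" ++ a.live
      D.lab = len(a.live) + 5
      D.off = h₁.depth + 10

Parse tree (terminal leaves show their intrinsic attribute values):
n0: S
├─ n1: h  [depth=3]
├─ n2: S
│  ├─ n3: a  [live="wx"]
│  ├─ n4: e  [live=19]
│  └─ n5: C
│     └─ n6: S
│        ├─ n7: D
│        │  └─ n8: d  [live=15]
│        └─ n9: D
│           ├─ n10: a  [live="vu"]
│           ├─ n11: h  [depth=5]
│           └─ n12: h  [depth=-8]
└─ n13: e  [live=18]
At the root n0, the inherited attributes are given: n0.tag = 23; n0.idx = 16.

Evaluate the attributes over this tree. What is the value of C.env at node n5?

1. n0.tag = 23  [given at root]
2. n0.idx = 16  [given at root]
3. n1.depth = 3  [terminal]
4. n2.tag = 14  [S₀.tag * -1 + 37]
5. n2.idx = 27  [S₀.tag * 2 - 19]
6. n3.live = "wx"  [terminal]
7. n4.live = 19  [terminal]
8. n5.sig = 30  [S.idx + 3]
9. n5.val = "vwx"  ["v" ++ a.live]
10. n5.idx = false  [e.live > 19]
11. n6.tag = 16  [16]
12. n6.idx = 26  [C.sig * -1 + 56]
13. n7.wid = 20  [S.tag + 4]
14. n8.live = 15  [terminal]
15. n7.hot = "xr"  ["xr"]
16. n7.lab = 4  [d.live + D.wid - 31]
17. n7.off = -5  [d.live * -1 + 10]
18. n9.wid = 18  [18]
19. n10.live = "vu"  [terminal]
20. n11.depth = 5  [terminal]
21. n12.depth = -8  [terminal]
22. n9.hot = "wvu"  ["w" ++ a.live]
23. n9.lab = 7  [len(a.live) + 5]
24. n9.off = 2  [h₁.depth + 10]
25. n6.wid = -2  [D₁.lab - 9]
26. n5.env = 13  [S.wid + 15]
27. n2.wid = 6  [S.idx - 21]
28. n13.live = 18  [terminal]
29. n0.wid = 2  [h.depth + e.live - 19]

13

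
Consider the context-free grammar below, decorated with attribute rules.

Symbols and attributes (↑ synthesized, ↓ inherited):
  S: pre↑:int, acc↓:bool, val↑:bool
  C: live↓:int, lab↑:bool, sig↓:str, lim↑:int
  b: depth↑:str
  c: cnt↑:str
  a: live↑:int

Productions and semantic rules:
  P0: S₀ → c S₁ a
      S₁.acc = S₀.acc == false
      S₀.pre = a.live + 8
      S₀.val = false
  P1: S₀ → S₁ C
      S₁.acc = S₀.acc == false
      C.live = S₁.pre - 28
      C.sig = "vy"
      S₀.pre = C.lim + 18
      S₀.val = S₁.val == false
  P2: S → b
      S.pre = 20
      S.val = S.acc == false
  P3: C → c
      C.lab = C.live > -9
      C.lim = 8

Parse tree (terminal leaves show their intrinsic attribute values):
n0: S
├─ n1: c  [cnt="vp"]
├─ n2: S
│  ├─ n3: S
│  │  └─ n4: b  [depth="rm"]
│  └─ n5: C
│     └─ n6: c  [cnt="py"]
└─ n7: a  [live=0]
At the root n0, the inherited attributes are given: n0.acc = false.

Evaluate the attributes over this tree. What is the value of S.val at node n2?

false

1. n0.acc = false  [given at root]
2. n1.cnt = "vp"  [terminal]
3. n2.acc = true  [S₀.acc == false]
4. n3.acc = false  [S₀.acc == false]
5. n4.depth = "rm"  [terminal]
6. n3.pre = 20  [20]
7. n3.val = true  [S.acc == false]
8. n5.live = -8  [S₁.pre - 28]
9. n5.sig = "vy"  ["vy"]
10. n6.cnt = "py"  [terminal]
11. n5.lab = true  [C.live > -9]
12. n5.lim = 8  [8]
13. n2.pre = 26  [C.lim + 18]
14. n2.val = false  [S₁.val == false]
15. n7.live = 0  [terminal]
16. n0.pre = 8  [a.live + 8]
17. n0.val = false  [false]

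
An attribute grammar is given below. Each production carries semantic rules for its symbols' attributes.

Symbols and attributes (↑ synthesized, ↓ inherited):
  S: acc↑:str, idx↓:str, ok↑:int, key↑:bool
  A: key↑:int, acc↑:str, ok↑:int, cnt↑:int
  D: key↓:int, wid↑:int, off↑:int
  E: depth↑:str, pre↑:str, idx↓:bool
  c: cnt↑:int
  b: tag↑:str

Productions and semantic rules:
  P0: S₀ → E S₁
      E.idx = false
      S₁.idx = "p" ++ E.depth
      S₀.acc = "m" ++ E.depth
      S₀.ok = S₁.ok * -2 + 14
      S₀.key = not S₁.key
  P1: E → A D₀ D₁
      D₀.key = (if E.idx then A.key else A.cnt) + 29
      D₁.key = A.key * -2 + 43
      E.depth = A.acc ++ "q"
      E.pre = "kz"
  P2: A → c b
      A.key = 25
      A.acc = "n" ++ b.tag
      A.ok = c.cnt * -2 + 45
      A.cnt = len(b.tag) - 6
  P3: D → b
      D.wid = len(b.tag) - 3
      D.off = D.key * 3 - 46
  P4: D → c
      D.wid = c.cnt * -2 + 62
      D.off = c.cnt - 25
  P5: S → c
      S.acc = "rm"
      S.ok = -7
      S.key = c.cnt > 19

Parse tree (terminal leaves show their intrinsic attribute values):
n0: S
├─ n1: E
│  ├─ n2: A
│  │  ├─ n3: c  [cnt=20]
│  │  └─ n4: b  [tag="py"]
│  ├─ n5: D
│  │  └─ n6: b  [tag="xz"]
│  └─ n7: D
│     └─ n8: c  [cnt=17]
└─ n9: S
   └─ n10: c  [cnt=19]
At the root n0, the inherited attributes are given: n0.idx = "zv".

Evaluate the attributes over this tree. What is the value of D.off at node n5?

1. n0.idx = "zv"  [given at root]
2. n1.idx = false  [false]
3. n3.cnt = 20  [terminal]
4. n4.tag = "py"  [terminal]
5. n2.key = 25  [25]
6. n2.acc = "npy"  ["n" ++ b.tag]
7. n2.ok = 5  [c.cnt * -2 + 45]
8. n2.cnt = -4  [len(b.tag) - 6]
9. n5.key = 25  [(if E.idx then A.key else A.cnt) + 29]
10. n6.tag = "xz"  [terminal]
11. n5.wid = -1  [len(b.tag) - 3]
12. n5.off = 29  [D.key * 3 - 46]
13. n7.key = -7  [A.key * -2 + 43]
14. n8.cnt = 17  [terminal]
15. n7.wid = 28  [c.cnt * -2 + 62]
16. n7.off = -8  [c.cnt - 25]
17. n1.depth = "npyq"  [A.acc ++ "q"]
18. n1.pre = "kz"  ["kz"]
19. n9.idx = "pnpyq"  ["p" ++ E.depth]
20. n10.cnt = 19  [terminal]
21. n9.acc = "rm"  ["rm"]
22. n9.ok = -7  [-7]
23. n9.key = false  [c.cnt > 19]
24. n0.acc = "mnpyq"  ["m" ++ E.depth]
25. n0.ok = 28  [S₁.ok * -2 + 14]
26. n0.key = true  [not S₁.key]

29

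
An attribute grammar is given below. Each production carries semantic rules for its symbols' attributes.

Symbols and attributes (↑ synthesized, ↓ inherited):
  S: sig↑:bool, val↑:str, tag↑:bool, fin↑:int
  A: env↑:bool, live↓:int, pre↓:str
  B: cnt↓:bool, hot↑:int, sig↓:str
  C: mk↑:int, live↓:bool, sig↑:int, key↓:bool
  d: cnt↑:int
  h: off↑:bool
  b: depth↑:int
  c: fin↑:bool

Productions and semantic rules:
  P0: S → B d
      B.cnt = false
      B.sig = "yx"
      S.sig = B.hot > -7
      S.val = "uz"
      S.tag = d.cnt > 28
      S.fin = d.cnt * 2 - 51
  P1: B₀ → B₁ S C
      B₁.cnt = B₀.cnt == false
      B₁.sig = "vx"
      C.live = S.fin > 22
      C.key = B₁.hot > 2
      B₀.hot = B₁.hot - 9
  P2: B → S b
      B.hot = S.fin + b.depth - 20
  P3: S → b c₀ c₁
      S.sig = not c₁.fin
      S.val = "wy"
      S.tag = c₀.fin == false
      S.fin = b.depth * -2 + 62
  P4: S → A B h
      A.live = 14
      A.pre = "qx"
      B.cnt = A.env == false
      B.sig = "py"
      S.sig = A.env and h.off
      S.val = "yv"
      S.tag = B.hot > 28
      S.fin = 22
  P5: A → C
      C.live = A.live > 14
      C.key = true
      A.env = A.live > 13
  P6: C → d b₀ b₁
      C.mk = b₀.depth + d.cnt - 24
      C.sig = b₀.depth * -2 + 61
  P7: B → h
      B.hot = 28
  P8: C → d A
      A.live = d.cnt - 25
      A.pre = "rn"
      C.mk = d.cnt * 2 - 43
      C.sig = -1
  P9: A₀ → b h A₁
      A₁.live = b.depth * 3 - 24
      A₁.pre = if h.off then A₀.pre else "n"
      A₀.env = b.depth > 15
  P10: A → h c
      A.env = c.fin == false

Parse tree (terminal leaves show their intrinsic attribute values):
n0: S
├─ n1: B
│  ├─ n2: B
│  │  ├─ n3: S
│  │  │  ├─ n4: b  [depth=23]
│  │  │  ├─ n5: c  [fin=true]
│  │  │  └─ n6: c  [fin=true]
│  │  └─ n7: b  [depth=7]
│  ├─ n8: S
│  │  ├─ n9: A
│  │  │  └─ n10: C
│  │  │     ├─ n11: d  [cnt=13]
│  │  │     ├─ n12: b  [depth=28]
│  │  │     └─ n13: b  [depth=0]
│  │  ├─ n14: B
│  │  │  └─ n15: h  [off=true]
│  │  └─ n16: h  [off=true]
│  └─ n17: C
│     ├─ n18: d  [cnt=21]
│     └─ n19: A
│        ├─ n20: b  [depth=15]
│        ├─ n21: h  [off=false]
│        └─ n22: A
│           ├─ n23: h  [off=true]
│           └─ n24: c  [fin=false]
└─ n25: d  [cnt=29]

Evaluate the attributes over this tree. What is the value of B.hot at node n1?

1. n1.cnt = false  [false]
2. n1.sig = "yx"  ["yx"]
3. n2.cnt = true  [B₀.cnt == false]
4. n2.sig = "vx"  ["vx"]
5. n4.depth = 23  [terminal]
6. n5.fin = true  [terminal]
7. n6.fin = true  [terminal]
8. n3.sig = false  [not c₁.fin]
9. n3.val = "wy"  ["wy"]
10. n3.tag = false  [c₀.fin == false]
11. n3.fin = 16  [b.depth * -2 + 62]
12. n7.depth = 7  [terminal]
13. n2.hot = 3  [S.fin + b.depth - 20]
14. n9.live = 14  [14]
15. n9.pre = "qx"  ["qx"]
16. n10.live = false  [A.live > 14]
17. n10.key = true  [true]
18. n11.cnt = 13  [terminal]
19. n12.depth = 28  [terminal]
20. n13.depth = 0  [terminal]
21. n10.mk = 17  [b₀.depth + d.cnt - 24]
22. n10.sig = 5  [b₀.depth * -2 + 61]
23. n9.env = true  [A.live > 13]
24. n14.cnt = false  [A.env == false]
25. n14.sig = "py"  ["py"]
26. n15.off = true  [terminal]
27. n14.hot = 28  [28]
28. n16.off = true  [terminal]
29. n8.sig = true  [A.env and h.off]
30. n8.val = "yv"  ["yv"]
31. n8.tag = false  [B.hot > 28]
32. n8.fin = 22  [22]
33. n17.live = false  [S.fin > 22]
34. n17.key = true  [B₁.hot > 2]
35. n18.cnt = 21  [terminal]
36. n19.live = -4  [d.cnt - 25]
37. n19.pre = "rn"  ["rn"]
38. n20.depth = 15  [terminal]
39. n21.off = false  [terminal]
40. n22.live = 21  [b.depth * 3 - 24]
41. n22.pre = "n"  [if h.off then A₀.pre else "n"]
42. n23.off = true  [terminal]
43. n24.fin = false  [terminal]
44. n22.env = true  [c.fin == false]
45. n19.env = false  [b.depth > 15]
46. n17.mk = -1  [d.cnt * 2 - 43]
47. n17.sig = -1  [-1]
48. n1.hot = -6  [B₁.hot - 9]
49. n25.cnt = 29  [terminal]
50. n0.sig = true  [B.hot > -7]
51. n0.val = "uz"  ["uz"]
52. n0.tag = true  [d.cnt > 28]
53. n0.fin = 7  [d.cnt * 2 - 51]

-6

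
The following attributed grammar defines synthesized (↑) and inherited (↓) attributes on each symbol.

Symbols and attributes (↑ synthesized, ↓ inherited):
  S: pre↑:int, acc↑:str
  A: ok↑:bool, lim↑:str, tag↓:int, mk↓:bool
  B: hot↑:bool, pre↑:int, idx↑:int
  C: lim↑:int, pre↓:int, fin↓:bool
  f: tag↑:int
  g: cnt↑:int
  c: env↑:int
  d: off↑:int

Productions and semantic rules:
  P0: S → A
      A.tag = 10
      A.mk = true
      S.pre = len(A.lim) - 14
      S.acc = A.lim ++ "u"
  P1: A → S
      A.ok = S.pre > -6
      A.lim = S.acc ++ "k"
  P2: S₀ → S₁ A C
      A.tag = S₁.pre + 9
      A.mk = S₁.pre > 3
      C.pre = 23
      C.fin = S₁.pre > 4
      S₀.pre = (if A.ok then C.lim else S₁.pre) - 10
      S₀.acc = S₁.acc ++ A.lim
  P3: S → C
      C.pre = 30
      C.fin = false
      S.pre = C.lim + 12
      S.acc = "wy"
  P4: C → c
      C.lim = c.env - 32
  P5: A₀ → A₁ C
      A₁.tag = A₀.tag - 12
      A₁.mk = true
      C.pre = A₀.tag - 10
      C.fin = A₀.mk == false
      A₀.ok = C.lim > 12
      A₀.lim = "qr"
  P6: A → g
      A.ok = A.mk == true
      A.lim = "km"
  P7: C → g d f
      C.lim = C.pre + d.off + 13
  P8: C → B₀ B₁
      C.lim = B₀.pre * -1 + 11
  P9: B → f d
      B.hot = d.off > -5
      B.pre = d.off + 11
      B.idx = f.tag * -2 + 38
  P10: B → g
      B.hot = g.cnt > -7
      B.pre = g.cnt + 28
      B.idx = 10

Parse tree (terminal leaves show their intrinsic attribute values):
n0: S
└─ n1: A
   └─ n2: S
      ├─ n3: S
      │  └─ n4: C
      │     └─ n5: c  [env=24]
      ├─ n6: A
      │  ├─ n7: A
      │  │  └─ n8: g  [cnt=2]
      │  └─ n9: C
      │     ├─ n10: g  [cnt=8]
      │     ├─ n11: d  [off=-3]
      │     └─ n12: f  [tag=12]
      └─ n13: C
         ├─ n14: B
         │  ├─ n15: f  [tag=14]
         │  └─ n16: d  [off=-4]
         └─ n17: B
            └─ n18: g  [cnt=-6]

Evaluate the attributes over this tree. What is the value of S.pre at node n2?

-6

1. n1.tag = 10  [10]
2. n1.mk = true  [true]
3. n4.pre = 30  [30]
4. n4.fin = false  [false]
5. n5.env = 24  [terminal]
6. n4.lim = -8  [c.env - 32]
7. n3.pre = 4  [C.lim + 12]
8. n3.acc = "wy"  ["wy"]
9. n6.tag = 13  [S₁.pre + 9]
10. n6.mk = true  [S₁.pre > 3]
11. n7.tag = 1  [A₀.tag - 12]
12. n7.mk = true  [true]
13. n8.cnt = 2  [terminal]
14. n7.ok = true  [A.mk == true]
15. n7.lim = "km"  ["km"]
16. n9.pre = 3  [A₀.tag - 10]
17. n9.fin = false  [A₀.mk == false]
18. n10.cnt = 8  [terminal]
19. n11.off = -3  [terminal]
20. n12.tag = 12  [terminal]
21. n9.lim = 13  [C.pre + d.off + 13]
22. n6.ok = true  [C.lim > 12]
23. n6.lim = "qr"  ["qr"]
24. n13.pre = 23  [23]
25. n13.fin = false  [S₁.pre > 4]
26. n15.tag = 14  [terminal]
27. n16.off = -4  [terminal]
28. n14.hot = true  [d.off > -5]
29. n14.pre = 7  [d.off + 11]
30. n14.idx = 10  [f.tag * -2 + 38]
31. n18.cnt = -6  [terminal]
32. n17.hot = true  [g.cnt > -7]
33. n17.pre = 22  [g.cnt + 28]
34. n17.idx = 10  [10]
35. n13.lim = 4  [B₀.pre * -1 + 11]
36. n2.pre = -6  [(if A.ok then C.lim else S₁.pre) - 10]
37. n2.acc = "wyqr"  [S₁.acc ++ A.lim]
38. n1.ok = false  [S.pre > -6]
39. n1.lim = "wyqrk"  [S.acc ++ "k"]
40. n0.pre = -9  [len(A.lim) - 14]
41. n0.acc = "wyqrku"  [A.lim ++ "u"]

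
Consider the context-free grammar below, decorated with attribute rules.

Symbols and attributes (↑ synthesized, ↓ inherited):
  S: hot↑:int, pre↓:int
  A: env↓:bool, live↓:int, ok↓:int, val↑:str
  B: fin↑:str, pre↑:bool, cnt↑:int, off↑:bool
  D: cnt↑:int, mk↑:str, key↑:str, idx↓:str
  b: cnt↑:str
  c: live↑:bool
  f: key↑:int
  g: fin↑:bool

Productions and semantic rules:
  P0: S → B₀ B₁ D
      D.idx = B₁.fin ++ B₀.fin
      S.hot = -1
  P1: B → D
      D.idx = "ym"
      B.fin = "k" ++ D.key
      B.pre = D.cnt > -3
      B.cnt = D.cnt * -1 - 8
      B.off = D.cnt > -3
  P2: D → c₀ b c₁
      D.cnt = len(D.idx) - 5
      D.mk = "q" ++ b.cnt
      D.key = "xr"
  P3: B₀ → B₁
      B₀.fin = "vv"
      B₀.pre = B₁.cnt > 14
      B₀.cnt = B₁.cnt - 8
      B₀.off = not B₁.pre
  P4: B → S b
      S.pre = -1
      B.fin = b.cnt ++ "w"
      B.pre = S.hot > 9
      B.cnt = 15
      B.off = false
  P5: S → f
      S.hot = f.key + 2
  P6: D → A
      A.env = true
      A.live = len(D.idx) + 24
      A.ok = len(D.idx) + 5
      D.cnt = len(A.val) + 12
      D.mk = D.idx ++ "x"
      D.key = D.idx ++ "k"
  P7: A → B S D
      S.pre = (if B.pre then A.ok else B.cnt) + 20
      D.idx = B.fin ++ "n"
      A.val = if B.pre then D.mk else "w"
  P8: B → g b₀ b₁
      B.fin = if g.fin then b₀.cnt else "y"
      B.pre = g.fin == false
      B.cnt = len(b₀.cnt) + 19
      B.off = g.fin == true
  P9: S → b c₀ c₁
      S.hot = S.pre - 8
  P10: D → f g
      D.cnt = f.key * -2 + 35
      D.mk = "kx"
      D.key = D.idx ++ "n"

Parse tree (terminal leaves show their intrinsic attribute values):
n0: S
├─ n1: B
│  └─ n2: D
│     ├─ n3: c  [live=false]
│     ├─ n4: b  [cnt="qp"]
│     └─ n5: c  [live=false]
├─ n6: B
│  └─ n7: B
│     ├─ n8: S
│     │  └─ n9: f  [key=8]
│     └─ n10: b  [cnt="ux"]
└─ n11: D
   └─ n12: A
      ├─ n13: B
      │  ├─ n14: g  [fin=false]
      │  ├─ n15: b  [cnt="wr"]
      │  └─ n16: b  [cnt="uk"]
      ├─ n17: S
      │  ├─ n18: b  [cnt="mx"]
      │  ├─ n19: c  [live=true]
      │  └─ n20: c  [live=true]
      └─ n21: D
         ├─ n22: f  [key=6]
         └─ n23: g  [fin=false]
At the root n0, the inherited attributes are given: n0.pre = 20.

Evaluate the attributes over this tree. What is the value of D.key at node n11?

1. n0.pre = 20  [given at root]
2. n2.idx = "ym"  ["ym"]
3. n3.live = false  [terminal]
4. n4.cnt = "qp"  [terminal]
5. n5.live = false  [terminal]
6. n2.cnt = -3  [len(D.idx) - 5]
7. n2.mk = "qqp"  ["q" ++ b.cnt]
8. n2.key = "xr"  ["xr"]
9. n1.fin = "kxr"  ["k" ++ D.key]
10. n1.pre = false  [D.cnt > -3]
11. n1.cnt = -5  [D.cnt * -1 - 8]
12. n1.off = false  [D.cnt > -3]
13. n8.pre = -1  [-1]
14. n9.key = 8  [terminal]
15. n8.hot = 10  [f.key + 2]
16. n10.cnt = "ux"  [terminal]
17. n7.fin = "uxw"  [b.cnt ++ "w"]
18. n7.pre = true  [S.hot > 9]
19. n7.cnt = 15  [15]
20. n7.off = false  [false]
21. n6.fin = "vv"  ["vv"]
22. n6.pre = true  [B₁.cnt > 14]
23. n6.cnt = 7  [B₁.cnt - 8]
24. n6.off = false  [not B₁.pre]
25. n11.idx = "vvkxr"  [B₁.fin ++ B₀.fin]
26. n12.env = true  [true]
27. n12.live = 29  [len(D.idx) + 24]
28. n12.ok = 10  [len(D.idx) + 5]
29. n14.fin = false  [terminal]
30. n15.cnt = "wr"  [terminal]
31. n16.cnt = "uk"  [terminal]
32. n13.fin = "y"  [if g.fin then b₀.cnt else "y"]
33. n13.pre = true  [g.fin == false]
34. n13.cnt = 21  [len(b₀.cnt) + 19]
35. n13.off = false  [g.fin == true]
36. n17.pre = 30  [(if B.pre then A.ok else B.cnt) + 20]
37. n18.cnt = "mx"  [terminal]
38. n19.live = true  [terminal]
39. n20.live = true  [terminal]
40. n17.hot = 22  [S.pre - 8]
41. n21.idx = "yn"  [B.fin ++ "n"]
42. n22.key = 6  [terminal]
43. n23.fin = false  [terminal]
44. n21.cnt = 23  [f.key * -2 + 35]
45. n21.mk = "kx"  ["kx"]
46. n21.key = "ynn"  [D.idx ++ "n"]
47. n12.val = "kx"  [if B.pre then D.mk else "w"]
48. n11.cnt = 14  [len(A.val) + 12]
49. n11.mk = "vvkxrx"  [D.idx ++ "x"]
50. n11.key = "vvkxrk"  [D.idx ++ "k"]
51. n0.hot = -1  [-1]

"vvkxrk"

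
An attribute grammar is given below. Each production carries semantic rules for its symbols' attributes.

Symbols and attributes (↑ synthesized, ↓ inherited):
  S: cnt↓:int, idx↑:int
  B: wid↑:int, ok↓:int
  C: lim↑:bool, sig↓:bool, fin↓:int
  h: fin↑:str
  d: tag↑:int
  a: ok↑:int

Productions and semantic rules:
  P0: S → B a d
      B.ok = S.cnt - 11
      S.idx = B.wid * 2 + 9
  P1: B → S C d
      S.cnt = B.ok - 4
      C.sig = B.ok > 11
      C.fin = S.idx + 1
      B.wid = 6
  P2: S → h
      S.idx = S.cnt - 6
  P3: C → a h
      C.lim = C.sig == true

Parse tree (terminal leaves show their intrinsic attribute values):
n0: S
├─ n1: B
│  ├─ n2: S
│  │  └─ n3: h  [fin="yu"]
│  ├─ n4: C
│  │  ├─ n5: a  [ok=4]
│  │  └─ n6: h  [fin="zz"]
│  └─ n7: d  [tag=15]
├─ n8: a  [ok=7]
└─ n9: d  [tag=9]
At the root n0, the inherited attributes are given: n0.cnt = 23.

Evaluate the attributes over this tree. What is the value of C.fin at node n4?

3

1. n0.cnt = 23  [given at root]
2. n1.ok = 12  [S.cnt - 11]
3. n2.cnt = 8  [B.ok - 4]
4. n3.fin = "yu"  [terminal]
5. n2.idx = 2  [S.cnt - 6]
6. n4.sig = true  [B.ok > 11]
7. n4.fin = 3  [S.idx + 1]
8. n5.ok = 4  [terminal]
9. n6.fin = "zz"  [terminal]
10. n4.lim = true  [C.sig == true]
11. n7.tag = 15  [terminal]
12. n1.wid = 6  [6]
13. n8.ok = 7  [terminal]
14. n9.tag = 9  [terminal]
15. n0.idx = 21  [B.wid * 2 + 9]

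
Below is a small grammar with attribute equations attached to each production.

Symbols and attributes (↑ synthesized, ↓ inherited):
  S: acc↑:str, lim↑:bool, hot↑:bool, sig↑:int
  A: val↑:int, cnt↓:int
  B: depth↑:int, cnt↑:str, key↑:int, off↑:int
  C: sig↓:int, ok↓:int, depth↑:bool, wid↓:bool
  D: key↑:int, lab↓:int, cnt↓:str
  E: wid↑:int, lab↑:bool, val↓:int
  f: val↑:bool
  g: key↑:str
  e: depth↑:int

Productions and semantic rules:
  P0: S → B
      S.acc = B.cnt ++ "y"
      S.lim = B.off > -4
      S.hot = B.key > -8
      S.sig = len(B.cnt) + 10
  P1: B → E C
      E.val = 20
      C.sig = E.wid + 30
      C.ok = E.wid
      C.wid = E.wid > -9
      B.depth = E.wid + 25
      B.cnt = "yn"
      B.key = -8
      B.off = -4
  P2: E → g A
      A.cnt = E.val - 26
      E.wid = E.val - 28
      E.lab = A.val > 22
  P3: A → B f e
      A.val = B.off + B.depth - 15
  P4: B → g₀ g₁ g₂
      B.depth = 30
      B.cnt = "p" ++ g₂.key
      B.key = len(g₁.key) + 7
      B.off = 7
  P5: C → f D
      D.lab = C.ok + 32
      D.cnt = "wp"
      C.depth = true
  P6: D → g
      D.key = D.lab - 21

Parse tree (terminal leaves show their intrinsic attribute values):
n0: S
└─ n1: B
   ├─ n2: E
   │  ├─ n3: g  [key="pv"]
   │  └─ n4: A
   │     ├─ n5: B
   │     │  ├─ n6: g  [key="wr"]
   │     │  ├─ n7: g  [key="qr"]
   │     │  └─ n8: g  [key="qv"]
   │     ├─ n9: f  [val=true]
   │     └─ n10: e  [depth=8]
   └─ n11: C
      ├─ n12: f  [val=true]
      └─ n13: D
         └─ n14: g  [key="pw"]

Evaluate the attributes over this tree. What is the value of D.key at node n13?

3

1. n2.val = 20  [20]
2. n3.key = "pv"  [terminal]
3. n4.cnt = -6  [E.val - 26]
4. n6.key = "wr"  [terminal]
5. n7.key = "qr"  [terminal]
6. n8.key = "qv"  [terminal]
7. n5.depth = 30  [30]
8. n5.cnt = "pqv"  ["p" ++ g₂.key]
9. n5.key = 9  [len(g₁.key) + 7]
10. n5.off = 7  [7]
11. n9.val = true  [terminal]
12. n10.depth = 8  [terminal]
13. n4.val = 22  [B.off + B.depth - 15]
14. n2.wid = -8  [E.val - 28]
15. n2.lab = false  [A.val > 22]
16. n11.sig = 22  [E.wid + 30]
17. n11.ok = -8  [E.wid]
18. n11.wid = true  [E.wid > -9]
19. n12.val = true  [terminal]
20. n13.lab = 24  [C.ok + 32]
21. n13.cnt = "wp"  ["wp"]
22. n14.key = "pw"  [terminal]
23. n13.key = 3  [D.lab - 21]
24. n11.depth = true  [true]
25. n1.depth = 17  [E.wid + 25]
26. n1.cnt = "yn"  ["yn"]
27. n1.key = -8  [-8]
28. n1.off = -4  [-4]
29. n0.acc = "yny"  [B.cnt ++ "y"]
30. n0.lim = false  [B.off > -4]
31. n0.hot = false  [B.key > -8]
32. n0.sig = 12  [len(B.cnt) + 10]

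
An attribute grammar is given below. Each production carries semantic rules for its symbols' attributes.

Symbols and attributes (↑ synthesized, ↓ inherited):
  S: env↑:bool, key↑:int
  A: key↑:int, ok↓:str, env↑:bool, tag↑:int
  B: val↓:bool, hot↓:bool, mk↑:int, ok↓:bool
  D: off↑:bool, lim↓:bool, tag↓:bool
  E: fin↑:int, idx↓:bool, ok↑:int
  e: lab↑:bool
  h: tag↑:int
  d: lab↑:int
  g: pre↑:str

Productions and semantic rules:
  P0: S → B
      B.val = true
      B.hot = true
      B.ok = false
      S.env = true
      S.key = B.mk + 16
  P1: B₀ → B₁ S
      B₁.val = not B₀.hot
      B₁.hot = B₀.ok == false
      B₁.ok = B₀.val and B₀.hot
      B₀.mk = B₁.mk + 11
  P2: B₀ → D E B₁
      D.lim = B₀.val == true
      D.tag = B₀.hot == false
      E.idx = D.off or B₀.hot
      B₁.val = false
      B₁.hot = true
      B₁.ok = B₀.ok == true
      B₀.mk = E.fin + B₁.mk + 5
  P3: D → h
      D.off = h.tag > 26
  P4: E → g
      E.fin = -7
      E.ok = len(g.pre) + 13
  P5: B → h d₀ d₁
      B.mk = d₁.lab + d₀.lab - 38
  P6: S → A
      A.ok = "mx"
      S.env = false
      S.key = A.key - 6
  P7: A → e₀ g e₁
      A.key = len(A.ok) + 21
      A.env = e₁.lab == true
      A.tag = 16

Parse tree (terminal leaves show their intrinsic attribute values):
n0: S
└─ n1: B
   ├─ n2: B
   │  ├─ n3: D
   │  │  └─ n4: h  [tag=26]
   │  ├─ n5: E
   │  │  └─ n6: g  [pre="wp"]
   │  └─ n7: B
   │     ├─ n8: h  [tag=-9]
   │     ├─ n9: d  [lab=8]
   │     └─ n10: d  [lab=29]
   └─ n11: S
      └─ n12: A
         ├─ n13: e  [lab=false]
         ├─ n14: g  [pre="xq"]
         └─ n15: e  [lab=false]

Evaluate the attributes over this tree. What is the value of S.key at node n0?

24

1. n1.val = true  [true]
2. n1.hot = true  [true]
3. n1.ok = false  [false]
4. n2.val = false  [not B₀.hot]
5. n2.hot = true  [B₀.ok == false]
6. n2.ok = true  [B₀.val and B₀.hot]
7. n3.lim = false  [B₀.val == true]
8. n3.tag = false  [B₀.hot == false]
9. n4.tag = 26  [terminal]
10. n3.off = false  [h.tag > 26]
11. n5.idx = true  [D.off or B₀.hot]
12. n6.pre = "wp"  [terminal]
13. n5.fin = -7  [-7]
14. n5.ok = 15  [len(g.pre) + 13]
15. n7.val = false  [false]
16. n7.hot = true  [true]
17. n7.ok = true  [B₀.ok == true]
18. n8.tag = -9  [terminal]
19. n9.lab = 8  [terminal]
20. n10.lab = 29  [terminal]
21. n7.mk = -1  [d₁.lab + d₀.lab - 38]
22. n2.mk = -3  [E.fin + B₁.mk + 5]
23. n12.ok = "mx"  ["mx"]
24. n13.lab = false  [terminal]
25. n14.pre = "xq"  [terminal]
26. n15.lab = false  [terminal]
27. n12.key = 23  [len(A.ok) + 21]
28. n12.env = false  [e₁.lab == true]
29. n12.tag = 16  [16]
30. n11.env = false  [false]
31. n11.key = 17  [A.key - 6]
32. n1.mk = 8  [B₁.mk + 11]
33. n0.env = true  [true]
34. n0.key = 24  [B.mk + 16]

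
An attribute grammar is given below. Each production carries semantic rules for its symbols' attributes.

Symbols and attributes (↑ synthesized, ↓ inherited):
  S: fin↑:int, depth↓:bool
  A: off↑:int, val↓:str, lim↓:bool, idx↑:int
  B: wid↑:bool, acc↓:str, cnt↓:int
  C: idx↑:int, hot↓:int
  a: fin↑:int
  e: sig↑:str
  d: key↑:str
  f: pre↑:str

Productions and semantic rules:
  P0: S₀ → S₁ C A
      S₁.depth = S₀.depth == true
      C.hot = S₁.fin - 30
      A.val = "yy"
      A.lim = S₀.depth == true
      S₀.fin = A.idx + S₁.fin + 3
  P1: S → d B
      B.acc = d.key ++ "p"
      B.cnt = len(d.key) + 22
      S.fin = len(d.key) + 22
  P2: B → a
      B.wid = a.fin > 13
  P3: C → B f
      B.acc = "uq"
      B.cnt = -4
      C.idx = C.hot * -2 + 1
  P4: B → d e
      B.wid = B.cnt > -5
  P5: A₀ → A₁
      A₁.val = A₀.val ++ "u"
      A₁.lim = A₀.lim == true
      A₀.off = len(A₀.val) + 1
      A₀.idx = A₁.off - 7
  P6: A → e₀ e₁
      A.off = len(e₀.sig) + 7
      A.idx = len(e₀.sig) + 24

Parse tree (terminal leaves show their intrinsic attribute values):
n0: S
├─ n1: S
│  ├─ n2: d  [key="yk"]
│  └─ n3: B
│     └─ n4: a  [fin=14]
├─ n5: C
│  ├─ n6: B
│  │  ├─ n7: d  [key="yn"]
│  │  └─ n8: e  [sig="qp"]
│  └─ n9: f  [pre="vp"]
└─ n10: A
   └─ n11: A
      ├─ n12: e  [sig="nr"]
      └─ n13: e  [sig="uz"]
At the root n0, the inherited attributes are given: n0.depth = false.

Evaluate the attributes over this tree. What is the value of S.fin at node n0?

29

1. n0.depth = false  [given at root]
2. n1.depth = false  [S₀.depth == true]
3. n2.key = "yk"  [terminal]
4. n3.acc = "ykp"  [d.key ++ "p"]
5. n3.cnt = 24  [len(d.key) + 22]
6. n4.fin = 14  [terminal]
7. n3.wid = true  [a.fin > 13]
8. n1.fin = 24  [len(d.key) + 22]
9. n5.hot = -6  [S₁.fin - 30]
10. n6.acc = "uq"  ["uq"]
11. n6.cnt = -4  [-4]
12. n7.key = "yn"  [terminal]
13. n8.sig = "qp"  [terminal]
14. n6.wid = true  [B.cnt > -5]
15. n9.pre = "vp"  [terminal]
16. n5.idx = 13  [C.hot * -2 + 1]
17. n10.val = "yy"  ["yy"]
18. n10.lim = false  [S₀.depth == true]
19. n11.val = "yyu"  [A₀.val ++ "u"]
20. n11.lim = false  [A₀.lim == true]
21. n12.sig = "nr"  [terminal]
22. n13.sig = "uz"  [terminal]
23. n11.off = 9  [len(e₀.sig) + 7]
24. n11.idx = 26  [len(e₀.sig) + 24]
25. n10.off = 3  [len(A₀.val) + 1]
26. n10.idx = 2  [A₁.off - 7]
27. n0.fin = 29  [A.idx + S₁.fin + 3]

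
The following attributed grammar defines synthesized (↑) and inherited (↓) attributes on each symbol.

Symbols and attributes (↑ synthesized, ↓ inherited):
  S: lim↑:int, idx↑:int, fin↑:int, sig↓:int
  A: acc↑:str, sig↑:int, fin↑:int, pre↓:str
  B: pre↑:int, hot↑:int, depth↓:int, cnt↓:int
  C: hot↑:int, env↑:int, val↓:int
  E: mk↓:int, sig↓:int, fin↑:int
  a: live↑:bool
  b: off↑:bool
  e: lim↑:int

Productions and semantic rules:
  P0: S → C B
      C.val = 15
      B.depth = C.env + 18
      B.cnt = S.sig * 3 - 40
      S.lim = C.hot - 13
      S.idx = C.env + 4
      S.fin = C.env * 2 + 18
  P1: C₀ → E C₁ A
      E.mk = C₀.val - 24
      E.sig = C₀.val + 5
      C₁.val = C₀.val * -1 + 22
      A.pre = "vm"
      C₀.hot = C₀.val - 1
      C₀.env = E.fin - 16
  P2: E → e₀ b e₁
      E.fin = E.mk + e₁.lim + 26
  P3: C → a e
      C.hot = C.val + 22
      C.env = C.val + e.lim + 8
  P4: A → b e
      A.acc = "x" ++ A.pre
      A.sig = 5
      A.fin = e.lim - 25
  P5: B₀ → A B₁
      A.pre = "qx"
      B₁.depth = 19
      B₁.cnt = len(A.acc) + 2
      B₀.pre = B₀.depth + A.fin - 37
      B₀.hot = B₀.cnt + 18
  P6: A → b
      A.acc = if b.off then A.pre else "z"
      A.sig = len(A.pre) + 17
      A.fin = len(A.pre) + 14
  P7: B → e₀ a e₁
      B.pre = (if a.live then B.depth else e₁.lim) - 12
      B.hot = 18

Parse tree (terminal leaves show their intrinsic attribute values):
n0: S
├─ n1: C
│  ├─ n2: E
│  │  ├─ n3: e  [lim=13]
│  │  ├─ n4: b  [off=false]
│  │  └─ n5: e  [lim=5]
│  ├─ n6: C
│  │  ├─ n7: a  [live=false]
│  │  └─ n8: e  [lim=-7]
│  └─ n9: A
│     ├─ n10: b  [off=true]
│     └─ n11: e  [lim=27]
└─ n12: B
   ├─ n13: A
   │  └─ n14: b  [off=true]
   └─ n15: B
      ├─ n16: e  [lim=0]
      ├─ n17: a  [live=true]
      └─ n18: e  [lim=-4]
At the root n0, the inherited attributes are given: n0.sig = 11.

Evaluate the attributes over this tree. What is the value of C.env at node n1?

6

1. n0.sig = 11  [given at root]
2. n1.val = 15  [15]
3. n2.mk = -9  [C₀.val - 24]
4. n2.sig = 20  [C₀.val + 5]
5. n3.lim = 13  [terminal]
6. n4.off = false  [terminal]
7. n5.lim = 5  [terminal]
8. n2.fin = 22  [E.mk + e₁.lim + 26]
9. n6.val = 7  [C₀.val * -1 + 22]
10. n7.live = false  [terminal]
11. n8.lim = -7  [terminal]
12. n6.hot = 29  [C.val + 22]
13. n6.env = 8  [C.val + e.lim + 8]
14. n9.pre = "vm"  ["vm"]
15. n10.off = true  [terminal]
16. n11.lim = 27  [terminal]
17. n9.acc = "xvm"  ["x" ++ A.pre]
18. n9.sig = 5  [5]
19. n9.fin = 2  [e.lim - 25]
20. n1.hot = 14  [C₀.val - 1]
21. n1.env = 6  [E.fin - 16]
22. n12.depth = 24  [C.env + 18]
23. n12.cnt = -7  [S.sig * 3 - 40]
24. n13.pre = "qx"  ["qx"]
25. n14.off = true  [terminal]
26. n13.acc = "qx"  [if b.off then A.pre else "z"]
27. n13.sig = 19  [len(A.pre) + 17]
28. n13.fin = 16  [len(A.pre) + 14]
29. n15.depth = 19  [19]
30. n15.cnt = 4  [len(A.acc) + 2]
31. n16.lim = 0  [terminal]
32. n17.live = true  [terminal]
33. n18.lim = -4  [terminal]
34. n15.pre = 7  [(if a.live then B.depth else e₁.lim) - 12]
35. n15.hot = 18  [18]
36. n12.pre = 3  [B₀.depth + A.fin - 37]
37. n12.hot = 11  [B₀.cnt + 18]
38. n0.lim = 1  [C.hot - 13]
39. n0.idx = 10  [C.env + 4]
40. n0.fin = 30  [C.env * 2 + 18]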